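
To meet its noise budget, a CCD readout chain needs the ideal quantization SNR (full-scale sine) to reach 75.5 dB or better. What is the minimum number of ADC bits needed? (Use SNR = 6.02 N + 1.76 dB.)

6.02 N + 1.76 ≥ 75.5 gives N ≥ 12.249, so the minimum integer is 13.

13 bits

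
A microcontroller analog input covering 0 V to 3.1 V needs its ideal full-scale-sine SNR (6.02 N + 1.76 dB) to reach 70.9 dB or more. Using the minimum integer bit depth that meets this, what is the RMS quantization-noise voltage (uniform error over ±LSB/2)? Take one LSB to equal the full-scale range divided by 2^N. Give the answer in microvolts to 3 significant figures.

218 µV

V_FS = 3.1 V.
N ≥ (70.9 − 1.76)/6.02 = 11.485 → N_min = 12.
LSB = 3.1 V ÷ 2^12 = 3.1/4096 V = 0.75684 mV.
σ_q = LSB/√12 = 0.75684 mV/3.4641 = 218 µV.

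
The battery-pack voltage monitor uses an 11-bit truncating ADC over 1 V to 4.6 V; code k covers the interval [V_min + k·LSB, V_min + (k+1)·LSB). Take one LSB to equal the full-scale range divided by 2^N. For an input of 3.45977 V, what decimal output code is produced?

Full-scale range = 4.6 V − (1 V) = 3.6 V. LSB = 3.6 V / 2^11 ≈ 1.758 mV.
code = ⌊(V_in − V_min)/LSB⌋ = ⌊(V_in − V_min) × 2^11 / range⌋
     = ⌊(3.45977 − (1)) × 2048 / 3.6⌋ = ⌊2.45977 × 2048/3.6⌋
     = ⌊1399.336⌋ = 1399.

1399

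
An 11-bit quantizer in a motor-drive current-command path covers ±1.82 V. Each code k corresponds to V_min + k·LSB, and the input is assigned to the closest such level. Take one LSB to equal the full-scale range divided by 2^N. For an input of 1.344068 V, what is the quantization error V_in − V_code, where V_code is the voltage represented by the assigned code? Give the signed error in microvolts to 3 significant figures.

+396 µV

Full-scale range = 1.82 V − (-1.82 V) = 3.64 V. LSB = 3.64 V / 2^11 ≈ 1.777 mV.
(V_in − V_min)/LSB = (1.344068 − (-1.82)) × 2048/3.64 = 1780.2229 → nearest code k = 1780.
V_code = V_min + k × range/2^11 = -1.82 + 1780 × 3.64/2048 = 1.343671875 V.
V_in − V_code = 1.344068 − (1.343671875) = +396 µV.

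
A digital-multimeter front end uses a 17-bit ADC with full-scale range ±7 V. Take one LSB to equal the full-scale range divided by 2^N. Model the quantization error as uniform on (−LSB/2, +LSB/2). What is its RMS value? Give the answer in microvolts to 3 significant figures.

Span: 7 V − (-7 V) = 14 V.
Step size = 14/131072 V = 106.81 µV.
RMS of a uniform error over width LSB is LSB/√12 = 30.8 µV.

30.8 µV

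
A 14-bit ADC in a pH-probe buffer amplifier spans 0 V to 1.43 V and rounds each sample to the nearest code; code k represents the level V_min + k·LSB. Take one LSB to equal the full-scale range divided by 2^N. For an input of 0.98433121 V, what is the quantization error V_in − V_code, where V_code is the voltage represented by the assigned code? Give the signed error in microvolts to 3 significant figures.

Full-scale range = 1.43 V. LSB = 1.43 V / 2^14 ≈ 87.28 µV.
(V_in − V_min)/LSB = (0.98433121 − (0)) × 16384/1.43 = 11277.8200 → nearest code k = 11278.
Reconstructed level: 0 + 11278 × 1.43/16384 V = 0.98434692383 V.
V_in − V_code = 0.98433121 − (0.98434692383) = −15.7 µV.

−15.7 µV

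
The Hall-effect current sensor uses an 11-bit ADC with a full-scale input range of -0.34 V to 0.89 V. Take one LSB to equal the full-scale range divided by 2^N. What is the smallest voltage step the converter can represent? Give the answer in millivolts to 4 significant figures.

The full-scale span is 0.89 − (-0.34) = 1.23 V.
There are 2^11 = 2048 steps.
Step size = 1.23/2048 V = 0.6006 mV.

0.6006 mV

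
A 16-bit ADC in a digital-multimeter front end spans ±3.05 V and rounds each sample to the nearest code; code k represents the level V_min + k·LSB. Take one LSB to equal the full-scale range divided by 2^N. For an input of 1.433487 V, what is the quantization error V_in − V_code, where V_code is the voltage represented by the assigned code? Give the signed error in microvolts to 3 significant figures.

−16.7 µV

Range = 3.05 − (-3.05) = 6.1 V. LSB = 6.1 V / 2^16 ≈ 93.08 µV.
Position in LSBs: (1.433487 − (-3.05)) × 65536/6.1 = 48168.8203; rounding gives k = 48169.
Reconstructed level: -3.05 + 48169 × 6.1/65536 V = 1.4335037231 V.
Error = V_in − V_code = 1.433487 − (1.4335037231) = −16.7 µV.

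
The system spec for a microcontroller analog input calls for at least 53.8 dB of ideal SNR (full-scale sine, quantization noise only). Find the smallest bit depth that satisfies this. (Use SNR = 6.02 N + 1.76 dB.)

9 bits

Solving 6.02 N ≥ 53.8 − 1.76: N ≥ 8.645. Round up → N = 9.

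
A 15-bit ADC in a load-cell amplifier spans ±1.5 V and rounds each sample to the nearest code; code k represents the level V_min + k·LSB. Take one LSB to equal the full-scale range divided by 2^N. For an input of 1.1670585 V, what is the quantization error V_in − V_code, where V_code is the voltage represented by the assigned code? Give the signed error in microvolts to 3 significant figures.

Span: 1.5 V − (-1.5 V) = 3 V. LSB = 3 V / 2^15 ≈ 91.55 µV.
(V_in − V_min)/LSB = (1.1670585 − (-1.5)) × 32768/3 = 29131.3910 → nearest code k = 29131.
Reconstructed level: -1.5 + 29131 × 3/32768 V = 1.1670227051 V.
Error = V_in − V_code = 1.1670585 − (1.1670227051) = +35.8 µV.

+35.8 µV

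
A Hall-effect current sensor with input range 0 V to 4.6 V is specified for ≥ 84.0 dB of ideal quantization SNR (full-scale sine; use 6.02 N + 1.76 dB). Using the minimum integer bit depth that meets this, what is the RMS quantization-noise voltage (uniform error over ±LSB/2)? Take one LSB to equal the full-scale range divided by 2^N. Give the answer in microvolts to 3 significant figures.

81.0 µV

Span = 4.6 V.
Solving 6.02 N ≥ 84.0 − 1.76: N ≥ 13.661. Round up → N = 14.
LSB = 4.6 V ÷ 2^14 = 4.6/16384 V = 280.76 µV.
RMS noise = LSB/√12 = 81.0 µV.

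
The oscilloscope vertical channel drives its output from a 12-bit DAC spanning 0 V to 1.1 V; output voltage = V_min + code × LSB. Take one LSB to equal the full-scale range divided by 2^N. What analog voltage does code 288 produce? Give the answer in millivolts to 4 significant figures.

77.34 mV

Range is 1.1 V. LSB = 1.1 V / 2^12.
Output = V_min + (288/4096) × range = 0 + 0.0703125 × 1.1 V
      = 0 V + 0.0773438 V = 0.0773438 V.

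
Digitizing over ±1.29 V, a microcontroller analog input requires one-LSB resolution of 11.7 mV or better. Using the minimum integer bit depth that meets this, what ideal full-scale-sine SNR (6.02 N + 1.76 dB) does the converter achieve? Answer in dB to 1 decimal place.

Span: 1.29 V − (-1.29 V) = 2.58 V.
Levels needed ≥ 2.58/11.7 mV = 220.5. 2^8 = 256 suffices, so N_min = 8.
SNR = 6.02 × 8 + 1.76 = 49.92 dB.

49.9 dB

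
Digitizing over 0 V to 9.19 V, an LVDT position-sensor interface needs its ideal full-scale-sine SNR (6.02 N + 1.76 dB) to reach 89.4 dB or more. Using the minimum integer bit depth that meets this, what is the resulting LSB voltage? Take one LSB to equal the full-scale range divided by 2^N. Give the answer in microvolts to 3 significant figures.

Full-scale range = 9.19 V.
Required N = ⌈(89.4 − 1.76)/6.02⌉ = ⌈14.558⌉ = 15.
Step size = 9.19/32768 V = 280 µV.

280 µV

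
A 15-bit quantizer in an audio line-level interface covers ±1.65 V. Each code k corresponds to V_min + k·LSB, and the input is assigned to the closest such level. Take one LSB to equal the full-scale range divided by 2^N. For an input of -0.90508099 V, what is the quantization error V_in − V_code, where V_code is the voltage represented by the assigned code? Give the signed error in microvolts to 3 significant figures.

The full-scale span is 1.65 − (-1.65) = 3.3 V. LSB = 3.3 V / 2^15 ≈ 100.7 µV.
(V_in − V_min)/LSB = (-0.90508099 − (-1.65)) × 32768/3.3 = 7396.8200 → nearest code k = 7397.
Reconstructed level: -1.65 + 7397 × 3.3/32768 V = -0.90506286621 V.
Error = V_in − V_code = -0.90508099 − (-0.90506286621) = −18.1 µV.

−18.1 µV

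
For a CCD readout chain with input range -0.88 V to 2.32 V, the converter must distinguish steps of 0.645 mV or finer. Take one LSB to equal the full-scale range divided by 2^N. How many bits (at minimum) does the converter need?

Range = 2.32 − (-0.88) = 3.2 V.
Need 2^N ≥ 3.2 V / 0.645 mV = 4961 → N_min = 13.

13 bits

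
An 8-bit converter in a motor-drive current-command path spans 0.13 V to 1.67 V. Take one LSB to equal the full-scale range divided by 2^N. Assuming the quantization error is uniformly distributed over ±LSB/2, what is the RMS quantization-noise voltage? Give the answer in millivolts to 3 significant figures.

Span: 1.67 V − (0.13 V) = 1.54 V.
LSB = 1.54 V / 2^8 = 6.0156 mV.
RMS of a uniform error over width LSB is LSB/√12 = 1.74 mV.

1.74 mV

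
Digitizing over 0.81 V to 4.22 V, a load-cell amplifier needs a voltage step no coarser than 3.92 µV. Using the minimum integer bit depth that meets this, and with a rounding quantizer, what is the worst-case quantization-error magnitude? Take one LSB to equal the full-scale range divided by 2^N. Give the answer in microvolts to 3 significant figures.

Full-scale range = 4.22 V − (0.81 V) = 3.41 V.
Levels needed ≥ 3.41/3.92 µV = 869900. 2^20 = 1048576 suffices, so N_min = 20.
One LSB is 3.41 V / 1048576 = 3.2520 µV.
Half an LSB is 1.63 µV.

1.63 µV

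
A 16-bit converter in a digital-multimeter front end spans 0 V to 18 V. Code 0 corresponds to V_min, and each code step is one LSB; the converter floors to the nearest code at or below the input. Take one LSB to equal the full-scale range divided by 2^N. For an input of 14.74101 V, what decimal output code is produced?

V_FS = 18 V. LSB = 18 V / 2^16 ≈ 274.7 µV.
(V_in − V_min) × 2^16/range = (14.74101 − (0)) × 65536/18 = 53670.380.
Floor → code = 53670.

53670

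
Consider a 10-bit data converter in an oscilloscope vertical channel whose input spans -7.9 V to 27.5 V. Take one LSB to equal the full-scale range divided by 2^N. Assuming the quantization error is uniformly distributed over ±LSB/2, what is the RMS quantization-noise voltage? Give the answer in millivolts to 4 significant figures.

9.980 mV

Full-scale range = 27.5 V − (-7.9 V) = 35.4 V.
One LSB is 35.4 V / 1024 = 34.5703 mV.
RMS of a uniform error over width LSB is LSB/√12 = 9.980 mV.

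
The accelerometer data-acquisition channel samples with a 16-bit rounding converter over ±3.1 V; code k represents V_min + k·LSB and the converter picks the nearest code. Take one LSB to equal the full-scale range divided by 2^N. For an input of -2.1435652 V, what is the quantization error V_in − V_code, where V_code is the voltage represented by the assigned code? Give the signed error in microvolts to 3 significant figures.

Range = 3.1 − (-3.1) = 6.2 V. LSB = 6.2 V / 2^16 ≈ 94.60 µV.
(-2.1435652 − (-3.1)) / LSB = 0.9564348 × 65536/6.2 = 10109.8244. Nearest integer: k = 10110.
Reconstructed level: -3.1 + 10110 × 6.2/65536 V = -2.1435485840 V.
V_in − V_code = -2.1435652 − (-2.1435485840) = −16.6 µV.

−16.6 µV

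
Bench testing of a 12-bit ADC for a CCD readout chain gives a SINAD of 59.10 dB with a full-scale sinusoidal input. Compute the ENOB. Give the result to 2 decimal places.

ENOB = (59.10 − 1.76)/6.02 = 9.5249 bits.

9.52 bits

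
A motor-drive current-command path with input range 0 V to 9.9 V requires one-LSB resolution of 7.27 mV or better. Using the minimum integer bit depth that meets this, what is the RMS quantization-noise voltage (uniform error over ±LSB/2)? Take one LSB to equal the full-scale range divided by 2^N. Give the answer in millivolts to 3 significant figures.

V_FS = 9.9 V.
Required number of levels: 9.9/7.27 mV = 1361.8; smallest N with 2^N ≥ that is 11.
Step size = 9.9/2048 V = 4.8340 mV.
RMS noise = LSB/√12 = 1.40 mV.

1.40 mV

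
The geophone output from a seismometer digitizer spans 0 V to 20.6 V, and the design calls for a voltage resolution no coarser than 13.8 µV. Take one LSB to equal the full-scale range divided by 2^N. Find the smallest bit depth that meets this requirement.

V_FS = 20.6 V.
20.6 V / 13.8 µV = 1.493e6. Since 2^20 = 1048576 and 2^21 = 2097152, N = 21.

21 bits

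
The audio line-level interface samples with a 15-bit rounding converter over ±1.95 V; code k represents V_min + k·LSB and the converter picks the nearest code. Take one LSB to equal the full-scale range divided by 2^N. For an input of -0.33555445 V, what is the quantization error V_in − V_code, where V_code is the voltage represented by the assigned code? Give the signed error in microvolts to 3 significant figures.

−41.1 µV

Range = 1.95 − (-1.95) = 3.9 V. LSB = 3.9 V / 2^15 ≈ 119.0 µV.
(V_in − V_min)/LSB = (-0.33555445 − (-1.95)) × 32768/3.9 = 13564.6543 → nearest code k = 13565.
Reconstructed level: -1.95 + 13565 × 3.9/32768 V = -0.33551330566 V.
Error = V_in − V_code = -0.33555445 − (-0.33551330566) = −41.1 µV.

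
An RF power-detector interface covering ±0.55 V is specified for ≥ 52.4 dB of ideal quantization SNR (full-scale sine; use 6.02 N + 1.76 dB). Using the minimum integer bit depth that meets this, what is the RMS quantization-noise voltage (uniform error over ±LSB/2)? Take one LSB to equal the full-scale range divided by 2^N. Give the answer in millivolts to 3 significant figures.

0.620 mV

Span: 0.55 V − (-0.55 V) = 1.1 V.
Required N = ⌈(52.4 − 1.76)/6.02⌉ = ⌈8.412⌉ = 9.
One LSB is 1.1 V / 512 = 2.1484 mV.
σ_q = LSB/√12 = 2.1484 mV/3.4641 = 0.620 mV.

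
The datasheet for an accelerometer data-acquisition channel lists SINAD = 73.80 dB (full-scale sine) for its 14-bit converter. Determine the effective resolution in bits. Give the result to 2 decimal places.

11.97 bits

ENOB = (SINAD − 1.76) / 6.02 = (73.80 − 1.76) / 6.02 = 72.04 / 6.02 = 11.9668.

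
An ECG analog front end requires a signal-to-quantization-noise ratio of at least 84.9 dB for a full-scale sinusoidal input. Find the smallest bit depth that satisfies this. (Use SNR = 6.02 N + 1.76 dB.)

14 bits

Required N = ⌈(84.9 − 1.76)/6.02⌉ = ⌈13.811⌉ = 14.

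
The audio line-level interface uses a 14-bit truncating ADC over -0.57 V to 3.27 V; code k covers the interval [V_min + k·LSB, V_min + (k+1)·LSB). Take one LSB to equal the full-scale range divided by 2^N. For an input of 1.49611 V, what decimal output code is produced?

Range = 3.27 − (-0.57) = 3.84 V. LSB = 3.84 V / 2^14 ≈ 234.4 µV.
code = ⌊(V_in − V_min)/LSB⌋ = ⌊(V_in − V_min) × 2^14 / range⌋
     = ⌊(1.49611 − (-0.57)) × 16384 / 3.84⌋ = ⌊2.06611 × 16384/3.84⌋
     = ⌊8815.403⌋ = 8815.

8815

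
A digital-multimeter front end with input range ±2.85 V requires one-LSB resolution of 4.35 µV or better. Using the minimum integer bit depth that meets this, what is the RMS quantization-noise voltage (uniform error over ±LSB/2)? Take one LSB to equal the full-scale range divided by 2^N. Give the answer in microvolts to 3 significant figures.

The full-scale span is 2.85 − (-2.85) = 5.7 V.
Required number of levels: 5.7/4.35 µV = 1.3103e6; smallest N with 2^N ≥ that is 21.
LSB = 5.7 V / 2^21 = 2.7180 µV.
σ_q = LSB/√12 = 2.7180 µV/3.4641 = 0.785 µV.

0.785 µV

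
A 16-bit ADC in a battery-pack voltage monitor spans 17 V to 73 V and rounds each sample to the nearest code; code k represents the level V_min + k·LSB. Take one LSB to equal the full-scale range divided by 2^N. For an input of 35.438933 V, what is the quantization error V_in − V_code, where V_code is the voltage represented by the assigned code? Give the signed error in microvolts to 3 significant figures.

Range = 73 − (17) = 56 V. LSB = 56 V / 2^16 ≈ 0.8545 mV.
(V_in − V_min)/LSB = (35.438933 − (17)) × 65536/56 = 21578.8199 → nearest code k = 21579.
Reconstructed level: 17 + 21579 × 56/65536 V = 35.439086914 V.
Error = V_in − V_code = 35.438933 − (35.439086914) = −154 µV.

−154 µV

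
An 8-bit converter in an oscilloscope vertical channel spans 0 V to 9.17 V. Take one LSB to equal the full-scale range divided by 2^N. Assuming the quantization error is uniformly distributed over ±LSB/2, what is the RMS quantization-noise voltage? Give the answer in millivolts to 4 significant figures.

10.34 mV

Span = 9.17 V.
LSB = 9.17 V / 2^8 = 35.8203 mV.
σ_q = LSB/√12 = 35.8203 mV/3.4641 = 10.34 mV.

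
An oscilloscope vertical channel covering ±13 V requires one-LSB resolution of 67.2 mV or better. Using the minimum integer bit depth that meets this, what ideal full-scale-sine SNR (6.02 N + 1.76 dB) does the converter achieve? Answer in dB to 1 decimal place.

55.9 dB

Full-scale range = 13 V − (-13 V) = 26 V.
26 V / 67.2 mV = 386.9. Since 2^8 = 256 and 2^9 = 512, N = 9.
SNR = 6.02 × 9 + 1.76 = 55.94 dB.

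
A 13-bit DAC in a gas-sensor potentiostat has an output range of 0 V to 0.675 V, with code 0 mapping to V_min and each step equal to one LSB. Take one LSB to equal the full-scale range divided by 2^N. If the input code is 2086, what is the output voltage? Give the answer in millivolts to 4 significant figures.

Full-scale range = 0.675 V. LSB = 0.675 V / 2^13.
V_out = 0 + 2086 × (0.675/8192) V
      = 0 V + 0.171881 V = 0.171881 V.

171.9 mV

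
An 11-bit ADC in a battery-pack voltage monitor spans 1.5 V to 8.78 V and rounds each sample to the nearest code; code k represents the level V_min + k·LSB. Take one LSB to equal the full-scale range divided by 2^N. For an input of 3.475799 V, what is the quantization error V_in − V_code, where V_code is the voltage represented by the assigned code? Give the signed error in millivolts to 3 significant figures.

−0.607 mV

Span: 8.78 V − (1.5 V) = 7.28 V. LSB = 7.28 V / 2^11 ≈ 3.555 mV.
(V_in − V_min)/LSB = (3.475799 − (1.5)) × 2048/7.28 = 555.8292 → nearest code k = 556.
Reconstructed level: 1.5 + 556 × 7.28/2048 V = 3.476406250 V.
Error = V_in − V_code = 3.475799 − (3.476406250) = −0.607 mV.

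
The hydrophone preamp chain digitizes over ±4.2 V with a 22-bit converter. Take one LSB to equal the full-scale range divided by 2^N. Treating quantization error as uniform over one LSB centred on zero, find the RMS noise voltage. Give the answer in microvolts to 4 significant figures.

Range = 4.2 − (-4.2) = 8.4 V.
One LSB is 8.4 V / 4194304 = 2.00272 µV.
For a uniform distribution on [−LSB/2, +LSB/2], V_rms = LSB/√12 = 2.00272 µV/3.4641 = 0.5781 µV.

0.5781 µV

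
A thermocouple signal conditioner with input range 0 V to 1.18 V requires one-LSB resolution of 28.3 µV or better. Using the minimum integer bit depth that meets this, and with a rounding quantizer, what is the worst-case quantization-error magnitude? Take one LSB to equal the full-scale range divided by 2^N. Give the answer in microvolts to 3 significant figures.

9.00 µV

V_FS = 1.18 V.
Required number of levels: 1.18/28.3 µV = 41696; smallest N with 2^N ≥ that is 16.
LSB = 1.18 V / 2^16 = 18.005 µV.
|e|_max = LSB/2 = 9.00 µV.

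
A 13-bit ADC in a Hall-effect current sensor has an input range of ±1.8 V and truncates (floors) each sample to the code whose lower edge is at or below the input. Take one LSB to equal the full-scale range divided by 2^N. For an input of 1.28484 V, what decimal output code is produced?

Full-scale range = 1.8 V − (-1.8 V) = 3.6 V. LSB = 3.6 V / 2^13 ≈ 439.5 µV.
(V_in − V_min) × 2^13/range = (1.28484 − (-1.8)) × 8192/3.6 = 7019.725.
Floor → code = 7019.

7019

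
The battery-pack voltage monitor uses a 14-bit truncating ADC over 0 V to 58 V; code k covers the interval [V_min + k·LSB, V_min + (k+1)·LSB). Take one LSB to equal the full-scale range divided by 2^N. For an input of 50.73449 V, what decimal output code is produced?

V_FS = 58 V. LSB = 58 V / 2^14 ≈ 3.540 mV.
V_in − V_min = 50.73449 − (0) = 50.73449 V.
Divide by LSB: 50.73449 × 16384/58 = 14331.6187.
Truncating gives code 14331.

14331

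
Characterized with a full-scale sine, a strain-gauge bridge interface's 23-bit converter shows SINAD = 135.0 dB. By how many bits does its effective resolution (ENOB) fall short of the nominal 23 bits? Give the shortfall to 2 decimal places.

0.87 bits

Effective bits = (135.0 − 1.76)/6.02 = 22.1329.
Shortfall = 23 − 22.1329 = 0.8671 bits.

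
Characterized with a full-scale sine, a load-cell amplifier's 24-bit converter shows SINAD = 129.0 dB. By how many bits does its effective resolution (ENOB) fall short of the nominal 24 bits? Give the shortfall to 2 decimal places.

N_eff = (129.0 − 1.76)/6.02 = 21.1362 bits.
Shortfall = 24 − 21.1362 = 2.8638 bits.

2.86 bits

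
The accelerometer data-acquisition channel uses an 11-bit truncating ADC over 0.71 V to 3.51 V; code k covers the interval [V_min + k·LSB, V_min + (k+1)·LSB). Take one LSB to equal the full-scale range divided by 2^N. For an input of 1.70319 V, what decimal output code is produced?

726

The full-scale span is 3.51 − (0.71) = 2.8 V. LSB = 2.8 V / 2^11 ≈ 1.367 mV.
V_in − V_min = 1.70319 − (0.71) = 0.99319 V.
Divide by LSB: 0.99319 × 2048/2.8 = 726.4475.
Truncating gives code 726.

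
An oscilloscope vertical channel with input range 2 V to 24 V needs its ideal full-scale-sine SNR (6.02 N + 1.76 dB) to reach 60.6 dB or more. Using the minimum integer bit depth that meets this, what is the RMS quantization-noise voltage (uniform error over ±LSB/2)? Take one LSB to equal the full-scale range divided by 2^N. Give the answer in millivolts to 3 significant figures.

Full-scale range = 24 V − (2 V) = 22 V.
Solving 6.02 N ≥ 60.6 − 1.76: N ≥ 9.774. Round up → N = 10.
LSB = 22 V / 2^10 = 21.484 mV.
V_rms = LSB/√12 = 6.20 mV.

6.20 mV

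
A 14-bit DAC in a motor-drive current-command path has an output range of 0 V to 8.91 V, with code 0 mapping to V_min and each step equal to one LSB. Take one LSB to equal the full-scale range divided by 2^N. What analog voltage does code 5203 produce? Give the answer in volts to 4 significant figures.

2.830 V

V_FS = 8.91 V. LSB = 8.91 V / 2^14.
Output = V_min + (5203/16384) × range = 0 + 0.317566 × 8.91 V
      = 0 + 2.82951 = 2.82951 V.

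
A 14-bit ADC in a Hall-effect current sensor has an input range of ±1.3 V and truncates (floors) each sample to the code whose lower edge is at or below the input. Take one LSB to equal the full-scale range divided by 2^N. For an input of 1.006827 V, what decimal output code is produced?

14536

The full-scale span is 1.3 − (-1.3) = 2.6 V. LSB = 2.6 V / 2^14 ≈ 158.7 µV.
code = ⌊(V_in − V_min)/LSB⌋ = ⌊(V_in − V_min) × 2^14 / range⌋
     = ⌊(1.006827 − (-1.3)) × 16384 / 2.6⌋ = ⌊2.306827 × 16384/2.6⌋
     = ⌊14536.559⌋ = 14536.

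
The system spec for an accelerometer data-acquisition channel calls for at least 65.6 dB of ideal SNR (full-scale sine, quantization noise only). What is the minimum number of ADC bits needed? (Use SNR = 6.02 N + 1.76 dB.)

11 bits

Solving 6.02 N ≥ 65.6 − 1.76: N ≥ 10.605. Round up → N = 11.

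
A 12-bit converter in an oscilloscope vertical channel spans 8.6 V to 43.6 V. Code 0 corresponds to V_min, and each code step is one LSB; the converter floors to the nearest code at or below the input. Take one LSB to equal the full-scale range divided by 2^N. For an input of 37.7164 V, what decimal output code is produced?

Full-scale range = 43.6 V − (8.6 V) = 35 V. LSB = 35 V / 2^12 ≈ 8.545 mV.
code = ⌊(V_in − V_min)/LSB⌋ = ⌊(V_in − V_min) × 2^12 / range⌋
     = ⌊(37.7164 − (8.6)) × 4096 / 35⌋ = ⌊29.1164 × 4096/35⌋
     = ⌊3407.451⌋ = 3407.

3407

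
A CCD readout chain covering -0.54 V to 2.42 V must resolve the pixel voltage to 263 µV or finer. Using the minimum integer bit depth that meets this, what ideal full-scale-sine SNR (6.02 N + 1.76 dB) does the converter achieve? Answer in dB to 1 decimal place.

86.0 dB

Full-scale range = 2.42 V − (-0.54 V) = 2.96 V.
Levels needed ≥ 2.96/263 µV = 11250. 2^14 = 16384 suffices, so N_min = 14.
SNR = 6.02 × 14 + 1.76 = 86.04 dB.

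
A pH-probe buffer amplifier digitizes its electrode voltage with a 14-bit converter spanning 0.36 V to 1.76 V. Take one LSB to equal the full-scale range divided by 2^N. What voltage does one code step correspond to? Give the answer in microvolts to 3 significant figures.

Full-scale range = 1.76 V − (0.36 V) = 1.4 V.
2^14 = 16384 levels.
LSB = 1.4 V / 2^14 = 85.4 µV.

85.4 µV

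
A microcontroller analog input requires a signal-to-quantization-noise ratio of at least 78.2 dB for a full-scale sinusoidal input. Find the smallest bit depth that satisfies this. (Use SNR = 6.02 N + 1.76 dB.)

13 bits

N ≥ (78.2 − 1.76)/6.02 = 12.698 → N_min = 13.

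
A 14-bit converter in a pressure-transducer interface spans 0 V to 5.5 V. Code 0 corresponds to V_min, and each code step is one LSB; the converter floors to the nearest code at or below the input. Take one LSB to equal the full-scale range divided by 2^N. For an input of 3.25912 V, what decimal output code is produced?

Full-scale range = 5.5 V. LSB = 5.5 V / 2^14 ≈ 335.7 µV.
V_in − V_min = 3.25912 − (0) = 3.25912 V.
Divide by LSB: 3.25912 × 16384/5.5 = 9708.6222.
Truncating gives code 9708.

9708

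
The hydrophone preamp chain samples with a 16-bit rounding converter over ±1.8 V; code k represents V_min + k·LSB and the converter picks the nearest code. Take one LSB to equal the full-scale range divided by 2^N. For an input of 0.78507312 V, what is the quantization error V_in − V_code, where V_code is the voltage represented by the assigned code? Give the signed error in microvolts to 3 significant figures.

Span: 1.8 V − (-1.8 V) = 3.6 V. LSB = 3.6 V / 2^16 ≈ 54.93 µV.
(0.78507312 − (-1.8)) / LSB = 2.58507312 × 65536/3.6 = 47059.8200. Nearest integer: k = 47060.
Reconstructed level: -1.8 + 47060 × 3.6/65536 V = 0.78508300781 V.
Error = V_in − V_code = 0.78507312 − (0.78508300781) = −9.89 µV.

−9.89 µV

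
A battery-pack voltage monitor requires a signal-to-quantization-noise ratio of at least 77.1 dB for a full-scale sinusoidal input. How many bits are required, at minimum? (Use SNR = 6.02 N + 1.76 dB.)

Solving 6.02 N ≥ 77.1 − 1.76: N ≥ 12.515. Round up → N = 13.

13 bits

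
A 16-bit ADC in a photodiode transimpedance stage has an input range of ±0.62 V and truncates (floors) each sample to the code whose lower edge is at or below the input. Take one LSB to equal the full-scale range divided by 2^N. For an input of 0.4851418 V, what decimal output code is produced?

Span: 0.62 V − (-0.62 V) = 1.24 V. LSB = 1.24 V / 2^16 ≈ 18.92 µV.
V_in − V_min = 0.4851418 − (-0.62) = 1.1051418 V.
Divide by LSB: 1.1051418 × 65536/1.24 = 58408.5266.
Truncating gives code 58408.

58408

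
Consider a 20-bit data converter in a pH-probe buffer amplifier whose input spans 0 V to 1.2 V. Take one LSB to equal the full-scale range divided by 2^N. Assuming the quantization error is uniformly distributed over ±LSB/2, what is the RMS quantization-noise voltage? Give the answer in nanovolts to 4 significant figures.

330.4 nV

Full-scale range = 1.2 V.
Step size = 1.2/1048576 V = 1.14441 µV.
σ_q = LSB/√12 = 1.14441 µV/3.4641 = 330.4 nV.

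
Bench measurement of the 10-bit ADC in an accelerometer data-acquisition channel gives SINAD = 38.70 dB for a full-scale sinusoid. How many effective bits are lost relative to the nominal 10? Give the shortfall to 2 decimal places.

Effective bits = (38.70 − 1.76)/6.02 = 6.1362.
10 − 6.1362 = 3.86 bits below nominal.

3.86 bits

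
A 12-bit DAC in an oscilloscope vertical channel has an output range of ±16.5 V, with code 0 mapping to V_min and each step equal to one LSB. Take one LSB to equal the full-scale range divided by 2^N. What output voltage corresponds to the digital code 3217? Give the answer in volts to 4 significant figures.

9.418 V

Span: 16.5 V − (-16.5 V) = 33 V. LSB = 33 V / 2^12.
V_out = -16.5 + 3217 × (33/4096) V
      = -16.5 V + 25.9182 V = 9.41821 V.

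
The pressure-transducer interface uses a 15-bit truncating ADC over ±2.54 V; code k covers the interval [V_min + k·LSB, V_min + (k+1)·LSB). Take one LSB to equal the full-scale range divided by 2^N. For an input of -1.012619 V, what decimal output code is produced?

The full-scale span is 2.54 − (-2.54) = 5.08 V. LSB = 5.08 V / 2^15 ≈ 155.0 µV.
(V_in − V_min) × 2^15/range = (-1.012619 − (-2.54)) × 32768/5.08 = 9852.209.
Floor → code = 9852.

9852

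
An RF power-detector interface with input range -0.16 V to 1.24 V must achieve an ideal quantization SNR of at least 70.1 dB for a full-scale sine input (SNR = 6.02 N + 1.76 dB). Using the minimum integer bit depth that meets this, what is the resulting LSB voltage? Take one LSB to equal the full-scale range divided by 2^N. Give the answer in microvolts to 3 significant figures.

Full-scale range = 1.24 V − (-0.16 V) = 1.4 V.
Solving 6.02 N ≥ 70.1 − 1.76: N ≥ 11.352. Round up → N = 12.
One LSB is 1.4 V / 4096 = 342 µV.

342 µV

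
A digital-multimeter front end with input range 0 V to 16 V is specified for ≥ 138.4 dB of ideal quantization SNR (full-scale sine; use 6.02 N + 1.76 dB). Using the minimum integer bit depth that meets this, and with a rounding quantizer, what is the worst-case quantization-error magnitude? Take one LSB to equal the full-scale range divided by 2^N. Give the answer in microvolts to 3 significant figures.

Span = 16 V.
N ≥ (138.4 − 1.76)/6.02 = 22.698 → N_min = 23.
Step size = 16/8388608 V = 1.9073 µV.
|e|_max = LSB/2 = 0.954 µV.

0.954 µV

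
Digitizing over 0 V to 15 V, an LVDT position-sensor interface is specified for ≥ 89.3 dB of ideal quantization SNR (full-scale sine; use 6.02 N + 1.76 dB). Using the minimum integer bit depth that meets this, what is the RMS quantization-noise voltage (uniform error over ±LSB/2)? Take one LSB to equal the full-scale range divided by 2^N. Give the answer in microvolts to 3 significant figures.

132 µV

Span = 15 V.
6.02 N + 1.76 ≥ 89.3 gives N ≥ 14.542, so the minimum integer is 15.
LSB = 15 V / 2^15 = 457.76 µV.
V_rms = LSB/√12 = 132 µV.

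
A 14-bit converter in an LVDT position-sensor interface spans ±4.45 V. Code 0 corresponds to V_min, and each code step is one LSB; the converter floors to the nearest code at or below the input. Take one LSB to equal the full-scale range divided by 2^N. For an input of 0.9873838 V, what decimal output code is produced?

Span: 4.45 V − (-4.45 V) = 8.9 V. LSB = 8.9 V / 2^14 ≈ 0.5432 mV.
V_in − V_min = 0.9873838 − (-4.45) = 5.4373838 V.
Divide by LSB: 5.4373838 × 16384/8.9 = 10009.6737.
Truncating gives code 10009.

10009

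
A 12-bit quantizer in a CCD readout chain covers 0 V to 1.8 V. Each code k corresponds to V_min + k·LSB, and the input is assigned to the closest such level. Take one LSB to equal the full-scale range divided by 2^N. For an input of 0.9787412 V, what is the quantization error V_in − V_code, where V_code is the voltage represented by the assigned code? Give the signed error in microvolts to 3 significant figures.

+79.1 µV

Range is 1.8 V. LSB = 1.8 V / 2^12 ≈ 439.5 µV.
(V_in − V_min)/LSB = (0.9787412 − (0)) × 4096/1.8 = 2227.1800 → nearest code k = 2227.
V_code = V_min + k × range/2^12 = 0 + 2227 × 1.8/4096 = 0.9786621094 V.
V_in − V_code = 0.9787412 − (0.9786621094) = +79.1 µV.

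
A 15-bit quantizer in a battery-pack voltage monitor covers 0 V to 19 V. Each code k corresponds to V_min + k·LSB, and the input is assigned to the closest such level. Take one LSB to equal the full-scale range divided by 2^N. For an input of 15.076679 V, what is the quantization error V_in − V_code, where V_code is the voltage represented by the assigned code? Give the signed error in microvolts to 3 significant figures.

Range is 19 V. LSB = 19 V / 2^15 ≈ 0.5798 mV.
Position in LSBs: (15.076679 − (0)) × 32768/19 = 26001.7167; rounding gives k = 26002.
Reconstructed level: 0 + 26002 × 19/32768 V = 15.076843262 V.
e = 15.076679 − (15.076843262) = −164 µV.

−164 µV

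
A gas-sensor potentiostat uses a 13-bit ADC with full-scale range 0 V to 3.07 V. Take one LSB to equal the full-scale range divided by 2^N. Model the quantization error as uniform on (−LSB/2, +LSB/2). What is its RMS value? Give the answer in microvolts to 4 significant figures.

108.2 µV

Full-scale range = 3.07 V.
LSB = 3.07 V ÷ 2^13 = 3.07/8192 V = 374.756 µV.
V_rms = LSB/√12 = 374.756 µV / √12 = 108.2 µV.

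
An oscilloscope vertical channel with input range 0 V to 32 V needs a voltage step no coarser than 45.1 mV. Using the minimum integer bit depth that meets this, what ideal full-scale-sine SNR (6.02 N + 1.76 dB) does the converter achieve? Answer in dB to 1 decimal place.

V_FS = 32 V.
Need 2^N ≥ 32 V / 45.1 mV = 709.5 → N_min = 10.
Ideal SNR at N = 10: 6.02·10 + 1.76 = 62.0 dB.

62.0 dB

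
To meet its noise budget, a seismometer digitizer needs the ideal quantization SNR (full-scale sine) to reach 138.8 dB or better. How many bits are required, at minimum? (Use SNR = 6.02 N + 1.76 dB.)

23 bits

6.02 N + 1.76 ≥ 138.8 gives N ≥ 22.764, so the minimum integer is 23.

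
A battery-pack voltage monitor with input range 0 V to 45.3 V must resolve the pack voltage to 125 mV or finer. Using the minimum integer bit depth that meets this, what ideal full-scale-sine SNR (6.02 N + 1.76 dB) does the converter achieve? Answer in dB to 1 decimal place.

Range is 45.3 V.
Levels needed ≥ 45.3/125 mV = 362.4. 2^9 = 512 suffices, so N_min = 9.
Ideal SNR at N = 9: 6.02·9 + 1.76 = 55.9 dB.

55.9 dB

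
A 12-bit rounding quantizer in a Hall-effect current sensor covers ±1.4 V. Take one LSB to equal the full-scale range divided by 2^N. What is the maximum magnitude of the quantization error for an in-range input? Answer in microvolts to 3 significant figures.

342 µV

Span: 1.4 V − (-1.4 V) = 2.8 V.
LSB = 2.8 V ÷ 2^12 = 2.8/4096 V = 0.68359 mV.
|e|_max = LSB/2 = 342 µV.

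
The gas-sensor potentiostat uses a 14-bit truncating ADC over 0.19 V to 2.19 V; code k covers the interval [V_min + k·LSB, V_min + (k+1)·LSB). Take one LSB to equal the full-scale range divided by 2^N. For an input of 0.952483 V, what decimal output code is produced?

6246

The full-scale span is 2.19 − (0.19) = 2 V. LSB = 2 V / 2^14 ≈ 122.1 µV.
(V_in − V_min) × 2^14/range = (0.952483 − (0.19)) × 16384/2 = 6246.261.
Floor → code = 6246.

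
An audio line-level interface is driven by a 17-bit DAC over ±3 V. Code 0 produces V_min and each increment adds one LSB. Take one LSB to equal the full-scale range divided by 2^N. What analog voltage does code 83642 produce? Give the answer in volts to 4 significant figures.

0.8288 V

Span: 3 V − (-3 V) = 6 V. LSB = 6 V / 2^17.
Output = V_min + (83642/131072) × range = -3 + 0.638138 × 6 V
      = -3 + 3.82883 = 0.828827 V.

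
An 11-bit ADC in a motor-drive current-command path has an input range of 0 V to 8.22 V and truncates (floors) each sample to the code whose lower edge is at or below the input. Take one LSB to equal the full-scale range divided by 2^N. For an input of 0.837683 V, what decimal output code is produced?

208

V_FS = 8.22 V. LSB = 8.22 V / 2^11 ≈ 4.014 mV.
V_in − V_min = 0.837683 − (0) = 0.837683 V.
Divide by LSB: 0.837683 × 2048/8.22 = 208.7074.
Truncating gives code 208.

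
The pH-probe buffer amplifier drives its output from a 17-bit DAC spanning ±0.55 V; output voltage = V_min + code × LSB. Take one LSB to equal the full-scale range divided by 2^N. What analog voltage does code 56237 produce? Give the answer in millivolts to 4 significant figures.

-78.04 mV

Range = 0.55 − (-0.55) = 1.1 V. LSB = 1.1 V / 2^17.
Output = V_min + (56237/131072) × range = -0.55 + 0.429054 × 1.1 V
      = -0.55 + 0.471960 = -0.0780403 V.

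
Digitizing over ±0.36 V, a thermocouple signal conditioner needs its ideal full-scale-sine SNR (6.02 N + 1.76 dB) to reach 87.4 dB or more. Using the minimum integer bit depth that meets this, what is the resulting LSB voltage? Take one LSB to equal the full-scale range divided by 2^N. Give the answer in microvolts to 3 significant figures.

22.0 µV

Range = 0.36 − (-0.36) = 0.72 V.
6.02 N + 1.76 ≥ 87.4 gives N ≥ 14.226, so the minimum integer is 15.
LSB = 0.72 V / 2^15 = 22.0 µV.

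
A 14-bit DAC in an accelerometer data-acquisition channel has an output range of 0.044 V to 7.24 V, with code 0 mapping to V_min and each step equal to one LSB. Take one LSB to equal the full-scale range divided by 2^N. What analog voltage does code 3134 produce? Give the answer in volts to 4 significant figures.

The full-scale span is 7.24 − (0.044) = 7.196 V. LSB = 7.196 V / 2^14.
V_out = V_min + code × LSB = 0.044 V + 3134 × 7.196 V / 16384
      = 0.044 V + 1.37648 V = 1.42048 V.

1.420 V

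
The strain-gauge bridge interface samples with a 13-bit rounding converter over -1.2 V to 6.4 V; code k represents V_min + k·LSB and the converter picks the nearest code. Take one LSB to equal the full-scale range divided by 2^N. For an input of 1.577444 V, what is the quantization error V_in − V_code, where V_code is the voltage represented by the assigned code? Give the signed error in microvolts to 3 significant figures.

Range = 6.4 − (-1.2) = 7.6 V. LSB = 7.6 V / 2^13 ≈ 0.9277 mV.
Position in LSBs: (1.577444 − (-1.2)) × 8192/7.6 = 2993.7923; rounding gives k = 2994.
V_code = -1.2 + (2994/8192) × 7.6 = 1.577636719 V.
Error = V_in − V_code = 1.577444 − (1.577636719) = −193 µV.

−193 µV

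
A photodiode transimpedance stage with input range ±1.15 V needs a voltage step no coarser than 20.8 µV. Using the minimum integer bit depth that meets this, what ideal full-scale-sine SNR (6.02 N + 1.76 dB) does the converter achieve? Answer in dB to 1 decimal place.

Full-scale range = 1.15 V − (-1.15 V) = 2.3 V.
2.3 V / 20.8 µV = 110600. Since 2^16 = 65536 and 2^17 = 131072, N = 17.
SNR = 6.02 × 17 + 1.76 = 104.10 dB.

104.1 dB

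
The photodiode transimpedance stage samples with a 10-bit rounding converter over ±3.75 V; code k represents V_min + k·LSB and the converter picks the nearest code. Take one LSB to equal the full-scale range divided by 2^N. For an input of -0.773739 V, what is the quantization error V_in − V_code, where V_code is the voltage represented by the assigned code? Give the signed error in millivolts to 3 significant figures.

+2.63 mV

Full-scale range = 3.75 V − (-3.75 V) = 7.5 V. LSB = 7.5 V / 2^10 ≈ 7.324 mV.
Position in LSBs: (-0.773739 − (-3.75)) × 1024/7.5 = 406.3588; rounding gives k = 406.
V_code = V_min + k × range/2^10 = -3.75 + 406 × 7.5/1024 = -0.7763671875 V.
V_in − V_code = -0.773739 − (-0.7763671875) = +2.63 mV.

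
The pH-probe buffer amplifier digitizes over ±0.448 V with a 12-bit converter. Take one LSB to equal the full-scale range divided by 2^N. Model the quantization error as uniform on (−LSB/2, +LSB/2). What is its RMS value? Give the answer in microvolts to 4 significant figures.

63.15 µV

The full-scale span is 0.448 − (-0.448) = 0.896 V.
One LSB is 0.896 V / 4096 = 218.750 µV.
V_rms = LSB/√12 = 218.750 µV / √12 = 63.15 µV.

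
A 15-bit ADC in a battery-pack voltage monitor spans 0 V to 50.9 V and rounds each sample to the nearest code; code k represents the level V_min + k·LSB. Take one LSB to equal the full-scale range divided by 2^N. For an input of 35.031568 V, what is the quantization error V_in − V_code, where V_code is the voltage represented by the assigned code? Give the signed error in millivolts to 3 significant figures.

Range is 50.9 V. LSB = 50.9 V / 2^15 ≈ 1.553 mV.
Position in LSBs: (35.031568 − (0)) × 32768/50.9 = 22552.3462; rounding gives k = 22552.
V_code = V_min + k × range/2^15 = 0 + 22552 × 50.9/32768 = 35.031030273 V.
V_in − V_code = 35.031568 − (35.031030273) = +0.538 mV.

+0.538 mV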